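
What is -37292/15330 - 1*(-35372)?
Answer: 271107734/7665 ≈ 35370.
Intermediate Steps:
-37292/15330 - 1*(-35372) = -37292*1/15330 + 35372 = -18646/7665 + 35372 = 271107734/7665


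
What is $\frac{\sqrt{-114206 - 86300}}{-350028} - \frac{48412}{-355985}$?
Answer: $\frac{988}{7265} - \frac{i \sqrt{200506}}{350028} \approx 0.13599 - 0.0012793 i$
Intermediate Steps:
$\frac{\sqrt{-114206 - 86300}}{-350028} - \frac{48412}{-355985} = \sqrt{-200506} \left(- \frac{1}{350028}\right) - - \frac{988}{7265} = i \sqrt{200506} \left(- \frac{1}{350028}\right) + \frac{988}{7265} = - \frac{i \sqrt{200506}}{350028} + \frac{988}{7265} = \frac{988}{7265} - \frac{i \sqrt{200506}}{350028}$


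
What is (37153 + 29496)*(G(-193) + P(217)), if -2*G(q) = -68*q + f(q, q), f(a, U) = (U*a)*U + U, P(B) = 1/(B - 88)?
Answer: 30849164671072/129 ≈ 2.3914e+11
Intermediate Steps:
P(B) = 1/(-88 + B)
f(a, U) = U + a*U² (f(a, U) = a*U² + U = U + a*U²)
G(q) = 34*q - q*(1 + q²)/2 (G(q) = -(-68*q + q*(1 + q*q))/2 = -(-68*q + q*(1 + q²))/2 = 34*q - q*(1 + q²)/2)
(37153 + 29496)*(G(-193) + P(217)) = (37153 + 29496)*((½)*(-193)*(67 - 1*(-193)²) + 1/(-88 + 217)) = 66649*((½)*(-193)*(67 - 1*37249) + 1/129) = 66649*((½)*(-193)*(67 - 37249) + 1/129) = 66649*((½)*(-193)*(-37182) + 1/129) = 66649*(3588063 + 1/129) = 66649*(462860128/129) = 30849164671072/129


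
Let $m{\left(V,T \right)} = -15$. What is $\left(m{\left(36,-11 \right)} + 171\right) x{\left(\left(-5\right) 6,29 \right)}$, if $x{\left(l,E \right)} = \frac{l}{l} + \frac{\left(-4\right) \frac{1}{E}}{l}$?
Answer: $\frac{22724}{145} \approx 156.72$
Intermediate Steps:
$x{\left(l,E \right)} = 1 - \frac{4}{E l}$
$\left(m{\left(36,-11 \right)} + 171\right) x{\left(\left(-5\right) 6,29 \right)} = \left(-15 + 171\right) \left(1 - \frac{4}{29 \left(\left(-5\right) 6\right)}\right) = 156 \left(1 - \frac{4}{29 \left(-30\right)}\right) = 156 \left(1 - \frac{4}{29} \left(- \frac{1}{30}\right)\right) = 156 \left(1 + \frac{2}{435}\right) = 156 \cdot \frac{437}{435} = \frac{22724}{145}$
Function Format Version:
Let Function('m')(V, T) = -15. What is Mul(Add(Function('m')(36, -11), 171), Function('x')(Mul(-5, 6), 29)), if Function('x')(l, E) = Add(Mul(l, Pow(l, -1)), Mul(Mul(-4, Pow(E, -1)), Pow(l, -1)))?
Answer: Rational(22724, 145) ≈ 156.72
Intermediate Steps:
Function('x')(l, E) = Add(1, Mul(-4, Pow(E, -1), Pow(l, -1)))
Mul(Add(Function('m')(36, -11), 171), Function('x')(Mul(-5, 6), 29)) = Mul(Add(-15, 171), Add(1, Mul(-4, Pow(29, -1), Pow(Mul(-5, 6), -1)))) = Mul(156, Add(1, Mul(-4, Rational(1, 29), Pow(-30, -1)))) = Mul(156, Add(1, Mul(-4, Rational(1, 29), Rational(-1, 30)))) = Mul(156, Add(1, Rational(2, 435))) = Mul(156, Rational(437, 435)) = Rational(22724, 145)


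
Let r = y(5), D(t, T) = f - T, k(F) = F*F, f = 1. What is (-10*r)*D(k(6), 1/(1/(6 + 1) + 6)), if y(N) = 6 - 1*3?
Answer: -1080/43 ≈ -25.116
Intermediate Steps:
y(N) = 3 (y(N) = 6 - 3 = 3)
k(F) = F²
D(t, T) = 1 - T
r = 3
(-10*r)*D(k(6), 1/(1/(6 + 1) + 6)) = (-10*3)*(1 - 1/(1/(6 + 1) + 6)) = -30*(1 - 1/(1/7 + 6)) = -30*(1 - 1/(⅐ + 6)) = -30*(1 - 1/43/7) = -30*(1 - 1*7/43) = -30*(1 - 7/43) = -30*36/43 = -1080/43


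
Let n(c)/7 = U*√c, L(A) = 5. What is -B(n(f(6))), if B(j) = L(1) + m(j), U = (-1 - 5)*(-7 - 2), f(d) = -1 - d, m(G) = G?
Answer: -5 - 378*I*√7 ≈ -5.0 - 1000.1*I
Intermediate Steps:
U = 54 (U = -6*(-9) = 54)
n(c) = 378*√c (n(c) = 7*(54*√c) = 378*√c)
B(j) = 5 + j
-B(n(f(6))) = -(5 + 378*√(-1 - 1*6)) = -(5 + 378*√(-1 - 6)) = -(5 + 378*√(-7)) = -(5 + 378*(I*√7)) = -(5 + 378*I*√7) = -5 - 378*I*√7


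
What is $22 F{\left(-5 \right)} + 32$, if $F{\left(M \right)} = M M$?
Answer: $582$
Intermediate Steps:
$F{\left(M \right)} = M^{2}$
$22 F{\left(-5 \right)} + 32 = 22 \left(-5\right)^{2} + 32 = 22 \cdot 25 + 32 = 550 + 32 = 582$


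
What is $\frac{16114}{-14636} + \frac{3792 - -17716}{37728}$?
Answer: $- \frac{18322369}{34511688} \approx -0.5309$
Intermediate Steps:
$\frac{16114}{-14636} + \frac{3792 - -17716}{37728} = 16114 \left(- \frac{1}{14636}\right) + \left(3792 + 17716\right) \frac{1}{37728} = - \frac{8057}{7318} + 21508 \cdot \frac{1}{37728} = - \frac{8057}{7318} + \frac{5377}{9432} = - \frac{18322369}{34511688}$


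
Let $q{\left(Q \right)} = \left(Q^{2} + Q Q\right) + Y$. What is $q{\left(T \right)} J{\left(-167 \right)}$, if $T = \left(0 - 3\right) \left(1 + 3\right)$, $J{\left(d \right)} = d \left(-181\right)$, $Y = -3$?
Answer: $8614695$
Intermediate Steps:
$J{\left(d \right)} = - 181 d$
$T = -12$ ($T = \left(-3\right) 4 = -12$)
$q{\left(Q \right)} = -3 + 2 Q^{2}$ ($q{\left(Q \right)} = \left(Q^{2} + Q Q\right) - 3 = \left(Q^{2} + Q^{2}\right) - 3 = 2 Q^{2} - 3 = -3 + 2 Q^{2}$)
$q{\left(T \right)} J{\left(-167 \right)} = \left(-3 + 2 \left(-12\right)^{2}\right) \left(\left(-181\right) \left(-167\right)\right) = \left(-3 + 2 \cdot 144\right) 30227 = \left(-3 + 288\right) 30227 = 285 \cdot 30227 = 8614695$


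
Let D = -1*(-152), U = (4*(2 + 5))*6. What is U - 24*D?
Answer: -3480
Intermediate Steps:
U = 168 (U = (4*7)*6 = 28*6 = 168)
D = 152
U - 24*D = 168 - 24*152 = 168 - 3648 = -3480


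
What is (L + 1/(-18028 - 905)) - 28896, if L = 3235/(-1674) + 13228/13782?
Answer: -701240478449407/24266918358 ≈ -28897.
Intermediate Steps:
L = -3740183/3845178 (L = 3235*(-1/1674) + 13228*(1/13782) = -3235/1674 + 6614/6891 = -3740183/3845178 ≈ -0.97269)
(L + 1/(-18028 - 905)) - 28896 = (-3740183/3845178 + 1/(-18028 - 905)) - 28896 = (-3740183/3845178 + 1/(-18933)) - 28896 = (-3740183/3845178 - 1/18933) - 28896 = -23605576639/24266918358 - 28896 = -701240478449407/24266918358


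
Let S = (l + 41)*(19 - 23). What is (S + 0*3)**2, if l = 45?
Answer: 118336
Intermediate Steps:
S = -344 (S = (45 + 41)*(19 - 23) = 86*(-4) = -344)
(S + 0*3)**2 = (-344 + 0*3)**2 = (-344 + 0)**2 = (-344)**2 = 118336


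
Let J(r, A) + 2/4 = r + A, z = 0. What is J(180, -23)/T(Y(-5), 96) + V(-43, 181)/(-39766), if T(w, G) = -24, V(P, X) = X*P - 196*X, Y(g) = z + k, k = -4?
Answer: -5185163/954384 ≈ -5.4330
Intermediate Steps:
Y(g) = -4 (Y(g) = 0 - 4 = -4)
V(P, X) = -196*X + P*X (V(P, X) = P*X - 196*X = -196*X + P*X)
J(r, A) = -1/2 + A + r (J(r, A) = -1/2 + (r + A) = -1/2 + (A + r) = -1/2 + A + r)
J(180, -23)/T(Y(-5), 96) + V(-43, 181)/(-39766) = (-1/2 - 23 + 180)/(-24) + (181*(-196 - 43))/(-39766) = (313/2)*(-1/24) + (181*(-239))*(-1/39766) = -313/48 - 43259*(-1/39766) = -313/48 + 43259/39766 = -5185163/954384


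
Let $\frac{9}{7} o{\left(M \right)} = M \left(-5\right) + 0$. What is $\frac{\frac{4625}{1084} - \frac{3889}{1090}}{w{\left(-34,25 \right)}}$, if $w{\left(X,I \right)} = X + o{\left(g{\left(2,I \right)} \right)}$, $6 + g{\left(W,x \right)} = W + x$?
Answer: $- \frac{1238361}{205000660} \approx -0.0060408$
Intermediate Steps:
$g{\left(W,x \right)} = -6 + W + x$ ($g{\left(W,x \right)} = -6 + \left(W + x\right) = -6 + W + x$)
$o{\left(M \right)} = - \frac{35 M}{9}$ ($o{\left(M \right)} = \frac{7 \left(M \left(-5\right) + 0\right)}{9} = \frac{7 \left(- 5 M + 0\right)}{9} = \frac{7 \left(- 5 M\right)}{9} = - \frac{35 M}{9}$)
$w{\left(X,I \right)} = \frac{140}{9} + X - \frac{35 I}{9}$ ($w{\left(X,I \right)} = X - \frac{35 \left(-6 + 2 + I\right)}{9} = X - \frac{35 \left(-4 + I\right)}{9} = X - \left(- \frac{140}{9} + \frac{35 I}{9}\right) = \frac{140}{9} + X - \frac{35 I}{9}$)
$\frac{\frac{4625}{1084} - \frac{3889}{1090}}{w{\left(-34,25 \right)}} = \frac{\frac{4625}{1084} - \frac{3889}{1090}}{\frac{140}{9} - 34 - \frac{875}{9}} = \frac{4625 \cdot \frac{1}{1084} - \frac{3889}{1090}}{\frac{140}{9} - 34 - \frac{875}{9}} = \frac{\frac{4625}{1084} - \frac{3889}{1090}}{- \frac{347}{3}} = \frac{412787}{590780} \left(- \frac{3}{347}\right) = - \frac{1238361}{205000660}$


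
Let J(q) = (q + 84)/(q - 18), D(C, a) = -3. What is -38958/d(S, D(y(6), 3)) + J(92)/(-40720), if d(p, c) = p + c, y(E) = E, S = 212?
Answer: -7336962439/39360970 ≈ -186.40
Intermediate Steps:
J(q) = (84 + q)/(-18 + q)
d(p, c) = c + p
-38958/d(S, D(y(6), 3)) + J(92)/(-40720) = -38958/(-3 + 212) + ((84 + 92)/(-18 + 92))/(-40720) = -38958/209 + (176/74)*(-1/40720) = -38958*1/209 + ((1/74)*176)*(-1/40720) = -38958/209 + (88/37)*(-1/40720) = -38958/209 - 11/188330 = -7336962439/39360970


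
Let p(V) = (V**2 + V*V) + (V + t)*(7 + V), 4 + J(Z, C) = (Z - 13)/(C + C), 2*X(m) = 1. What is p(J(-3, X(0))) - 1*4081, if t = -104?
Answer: -1669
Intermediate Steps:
X(m) = 1/2 (X(m) = (1/2)*1 = 1/2)
J(Z, C) = -4 + (-13 + Z)/(2*C) (J(Z, C) = -4 + (Z - 13)/(C + C) = -4 + (-13 + Z)/((2*C)) = -4 + (-13 + Z)*(1/(2*C)) = -4 + (-13 + Z)/(2*C))
p(V) = 2*V**2 + (-104 + V)*(7 + V) (p(V) = (V**2 + V*V) + (V - 104)*(7 + V) = (V**2 + V**2) + (-104 + V)*(7 + V) = 2*V**2 + (-104 + V)*(7 + V))
p(J(-3, X(0))) - 1*4081 = (-728 - 97*(-13 - 3 - 8*1/2)/(2*1/2) + 3*((-13 - 3 - 8*1/2)/(2*(1/2)))**2) - 1*4081 = (-728 - 97*2*(-13 - 3 - 4)/2 + 3*((1/2)*2*(-13 - 3 - 4))**2) - 4081 = (-728 - 97*2*(-20)/2 + 3*((1/2)*2*(-20))**2) - 4081 = (-728 - 97*(-20) + 3*(-20)**2) - 4081 = (-728 + 1940 + 3*400) - 4081 = (-728 + 1940 + 1200) - 4081 = 2412 - 4081 = -1669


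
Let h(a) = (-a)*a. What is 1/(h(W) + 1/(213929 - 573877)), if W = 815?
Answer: -359948/239086460301 ≈ -1.5055e-6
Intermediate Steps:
h(a) = -a**2
1/(h(W) + 1/(213929 - 573877)) = 1/(-1*815**2 + 1/(213929 - 573877)) = 1/(-1*664225 + 1/(-359948)) = 1/(-664225 - 1/359948) = 1/(-239086460301/359948) = -359948/239086460301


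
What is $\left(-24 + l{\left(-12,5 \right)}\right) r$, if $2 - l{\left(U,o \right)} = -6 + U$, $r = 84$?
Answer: $-336$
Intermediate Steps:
$l{\left(U,o \right)} = 8 - U$ ($l{\left(U,o \right)} = 2 - \left(-6 + U\right) = 8 - U$)
$\left(-24 + l{\left(-12,5 \right)}\right) r = \left(-24 + \left(8 - -12\right)\right) 84 = \left(-24 + \left(8 + 12\right)\right) 84 = \left(-24 + 20\right) 84 = \left(-4\right) 84 = -336$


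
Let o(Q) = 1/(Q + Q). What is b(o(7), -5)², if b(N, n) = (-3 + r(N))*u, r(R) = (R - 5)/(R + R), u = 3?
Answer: 50625/4 ≈ 12656.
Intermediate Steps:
o(Q) = 1/(2*Q)
r(R) = (-5 + R)/(2*R) (r(R) = (-5 + R)/((2*R)) = (-5 + R)*(1/(2*R)) = (-5 + R)/(2*R))
b(N, n) = -9 + 3*(-5 + N)/(2*N) (b(N, n) = (-3 + (-5 + N)/(2*N))*3 = -9 + 3*(-5 + N)/(2*N))
b(o(7), -5)² = (15*(-1 - 1/(2*7))/(2*(((½)/7))))² = (15*(-1 - 1/(2*7))/(2*(((½)*(⅐)))))² = (15*(-1 - 1*1/14)/(2*(1/14)))² = ((15/2)*14*(-1 - 1/14))² = ((15/2)*14*(-15/14))² = (-225/2)² = 50625/4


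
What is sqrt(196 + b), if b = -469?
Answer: I*sqrt(273) ≈ 16.523*I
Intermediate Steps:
sqrt(196 + b) = sqrt(196 - 469) = sqrt(-273) = I*sqrt(273)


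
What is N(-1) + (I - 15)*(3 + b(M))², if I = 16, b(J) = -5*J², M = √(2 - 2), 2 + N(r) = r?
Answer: 6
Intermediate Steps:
N(r) = -2 + r
M = 0 (M = √0 = 0)
N(-1) + (I - 15)*(3 + b(M))² = (-2 - 1) + (16 - 15)*(3 - 5*0²)² = -3 + 1*(3 - 5*0)² = -3 + 1*(3 + 0)² = -3 + 1*3² = -3 + 1*9 = -3 + 9 = 6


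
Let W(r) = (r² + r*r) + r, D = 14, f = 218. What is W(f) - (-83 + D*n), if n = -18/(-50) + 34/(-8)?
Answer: 4770173/50 ≈ 95404.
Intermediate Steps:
n = -389/100 (n = -18*(-1/50) + 34*(-⅛) = 9/25 - 17/4 = -389/100 ≈ -3.8900)
W(r) = r + 2*r² (W(r) = (r² + r²) + r = 2*r² + r = r + 2*r²)
W(f) - (-83 + D*n) = 218*(1 + 2*218) - (-83 + 14*(-389/100)) = 218*(1 + 436) - (-83 - 2723/50) = 218*437 - 1*(-6873/50) = 95266 + 6873/50 = 4770173/50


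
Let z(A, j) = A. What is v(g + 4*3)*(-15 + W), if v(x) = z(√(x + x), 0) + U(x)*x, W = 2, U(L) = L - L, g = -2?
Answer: -26*√5 ≈ -58.138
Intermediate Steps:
U(L) = 0
v(x) = √2*√x (v(x) = √(x + x) + 0*x = √(2*x) + 0 = √2*√x + 0 = √2*√x)
v(g + 4*3)*(-15 + W) = (√2*√(-2 + 4*3))*(-15 + 2) = (√2*√(-2 + 12))*(-13) = (√2*√10)*(-13) = (2*√5)*(-13) = -26*√5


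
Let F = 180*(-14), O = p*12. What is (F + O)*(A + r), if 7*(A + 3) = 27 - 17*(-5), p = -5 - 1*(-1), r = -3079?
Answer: 7873488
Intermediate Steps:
p = -4 (p = -5 + 1 = -4)
A = 13 (A = -3 + (27 - 17*(-5))/7 = -3 + (27 + 85)/7 = -3 + (⅐)*112 = -3 + 16 = 13)
O = -48 (O = -4*12 = -48)
F = -2520
(F + O)*(A + r) = (-2520 - 48)*(13 - 3079) = -2568*(-3066) = 7873488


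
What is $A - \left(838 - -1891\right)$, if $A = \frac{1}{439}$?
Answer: $- \frac{1198030}{439} \approx -2729.0$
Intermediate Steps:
$A = \frac{1}{439} \approx 0.0022779$
$A - \left(838 - -1891\right) = \frac{1}{439} - \left(838 - -1891\right) = \frac{1}{439} - \left(838 + 1891\right) = \frac{1}{439} - 2729 = - \frac{1198030}{439}$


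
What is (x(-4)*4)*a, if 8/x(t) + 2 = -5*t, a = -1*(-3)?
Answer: 16/3 ≈ 5.3333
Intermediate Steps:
a = 3
x(t) = 8/(-2 - 5*t)
(x(-4)*4)*a = (-8/(2 + 5*(-4))*4)*3 = (-8/(2 - 20)*4)*3 = (-8/(-18)*4)*3 = (-8*(-1/18)*4)*3 = ((4/9)*4)*3 = (16/9)*3 = 16/3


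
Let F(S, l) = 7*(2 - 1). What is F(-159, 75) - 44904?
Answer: -44897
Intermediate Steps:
F(S, l) = 7 (F(S, l) = 7*1 = 7)
F(-159, 75) - 44904 = 7 - 44904 = -44897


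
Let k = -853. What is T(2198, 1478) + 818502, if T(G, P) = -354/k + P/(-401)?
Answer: 279969945826/342053 ≈ 8.1850e+5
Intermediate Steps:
T(G, P) = 354/853 - P/401 (T(G, P) = -354/(-853) + P/(-401) = -354*(-1/853) + P*(-1/401) = 354/853 - P/401)
T(2198, 1478) + 818502 = (354/853 - 1/401*1478) + 818502 = (354/853 - 1478/401) + 818502 = -1118780/342053 + 818502 = 279969945826/342053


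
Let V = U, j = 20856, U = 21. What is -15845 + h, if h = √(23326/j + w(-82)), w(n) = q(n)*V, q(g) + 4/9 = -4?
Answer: -15845 + I*√278548391/1738 ≈ -15845.0 + 9.6029*I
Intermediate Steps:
q(g) = -40/9 (q(g) = -4/9 - 4 = -40/9)
V = 21
w(n) = -280/3 (w(n) = -40/9*21 = -280/3)
h = I*√278548391/1738 (h = √(23326/20856 - 280/3) = √(23326*(1/20856) - 280/3) = √(11663/10428 - 280/3) = √(-320539/3476) = I*√278548391/1738 ≈ 9.6029*I)
-15845 + h = -15845 + I*√278548391/1738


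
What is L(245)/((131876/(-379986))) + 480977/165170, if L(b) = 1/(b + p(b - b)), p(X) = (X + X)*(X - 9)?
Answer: 386935545278/133414498385 ≈ 2.9002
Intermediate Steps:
p(X) = 2*X*(-9 + X) (p(X) = (2*X)*(-9 + X) = 2*X*(-9 + X))
L(b) = 1/b (L(b) = 1/(b + 2*(b - b)*(-9 + (b - b))) = 1/(b + 2*0*(-9 + 0)) = 1/(b + 2*0*(-9)) = 1/(b + 0) = 1/b)
L(245)/((131876/(-379986))) + 480977/165170 = 1/(245*((131876/(-379986)))) + 480977/165170 = 1/(245*((131876*(-1/379986)))) + 480977*(1/165170) = 1/(245*(-65938/189993)) + 480977/165170 = (1/245)*(-189993/65938) + 480977/165170 = -189993/16154810 + 480977/165170 = 386935545278/133414498385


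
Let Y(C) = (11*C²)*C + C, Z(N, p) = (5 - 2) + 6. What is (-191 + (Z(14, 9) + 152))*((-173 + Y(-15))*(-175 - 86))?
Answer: -292160790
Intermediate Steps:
Z(N, p) = 9 (Z(N, p) = 3 + 6 = 9)
Y(C) = C + 11*C³ (Y(C) = 11*C³ + C = C + 11*C³)
(-191 + (Z(14, 9) + 152))*((-173 + Y(-15))*(-175 - 86)) = (-191 + (9 + 152))*((-173 + (-15 + 11*(-15)³))*(-175 - 86)) = (-191 + 161)*((-173 + (-15 + 11*(-3375)))*(-261)) = -30*(-173 + (-15 - 37125))*(-261) = -30*(-173 - 37140)*(-261) = -(-1119390)*(-261) = -30*9738693 = -292160790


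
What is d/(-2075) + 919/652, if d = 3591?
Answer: -434407/1352900 ≈ -0.32109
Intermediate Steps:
d/(-2075) + 919/652 = 3591/(-2075) + 919/652 = 3591*(-1/2075) + 919*(1/652) = -3591/2075 + 919/652 = -434407/1352900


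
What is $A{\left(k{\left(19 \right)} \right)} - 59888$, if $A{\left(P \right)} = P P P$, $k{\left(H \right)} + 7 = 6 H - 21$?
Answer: $576168$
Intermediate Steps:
$k{\left(H \right)} = -28 + 6 H$ ($k{\left(H \right)} = -7 + \left(6 H - 21\right) = -7 + \left(-21 + 6 H\right) = -28 + 6 H$)
$A{\left(P \right)} = P^{3}$ ($A{\left(P \right)} = P^{2} P = P^{3}$)
$A{\left(k{\left(19 \right)} \right)} - 59888 = \left(-28 + 6 \cdot 19\right)^{3} - 59888 = \left(-28 + 114\right)^{3} - 59888 = 86^{3} - 59888 = 636056 - 59888 = 576168$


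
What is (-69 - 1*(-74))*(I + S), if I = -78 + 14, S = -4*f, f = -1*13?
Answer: -60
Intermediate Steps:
f = -13
S = 52 (S = -4*(-13) = 52)
I = -64
(-69 - 1*(-74))*(I + S) = (-69 - 1*(-74))*(-64 + 52) = (-69 + 74)*(-12) = 5*(-12) = -60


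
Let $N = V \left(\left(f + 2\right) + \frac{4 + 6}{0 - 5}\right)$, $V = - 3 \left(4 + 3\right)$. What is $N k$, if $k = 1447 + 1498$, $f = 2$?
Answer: $-123690$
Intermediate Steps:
$V = -21$ ($V = \left(-3\right) 7 = -21$)
$N = -42$ ($N = - 21 \left(\left(2 + 2\right) + \frac{4 + 6}{0 - 5}\right) = - 21 \left(4 + \frac{10}{-5}\right) = - 21 \left(4 + 10 \left(- \frac{1}{5}\right)\right) = - 21 \left(4 - 2\right) = \left(-21\right) 2 = -42$)
$k = 2945$
$N k = \left(-42\right) 2945 = -123690$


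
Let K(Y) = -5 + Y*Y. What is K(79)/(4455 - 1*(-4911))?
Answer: 3118/4683 ≈ 0.66581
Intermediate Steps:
K(Y) = -5 + Y²
K(79)/(4455 - 1*(-4911)) = (-5 + 79²)/(4455 - 1*(-4911)) = (-5 + 6241)/(4455 + 4911) = 6236/9366 = 6236*(1/9366) = 3118/4683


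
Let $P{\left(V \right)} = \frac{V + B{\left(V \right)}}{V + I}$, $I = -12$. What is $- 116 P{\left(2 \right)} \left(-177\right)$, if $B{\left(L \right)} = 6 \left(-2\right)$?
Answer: $20532$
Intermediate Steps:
$B{\left(L \right)} = -12$
$P{\left(V \right)} = 1$ ($P{\left(V \right)} = \frac{V - 12}{V - 12} = \frac{-12 + V}{-12 + V} = 1$)
$- 116 P{\left(2 \right)} \left(-177\right) = \left(-116\right) 1 \left(-177\right) = \left(-116\right) \left(-177\right) = 20532$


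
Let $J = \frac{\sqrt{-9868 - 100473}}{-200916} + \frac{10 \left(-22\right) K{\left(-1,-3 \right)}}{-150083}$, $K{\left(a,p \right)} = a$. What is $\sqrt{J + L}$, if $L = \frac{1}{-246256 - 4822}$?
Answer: $\frac{\sqrt{-585081633352845773332674918 - 1981218418232650026412189 i \sqrt{110341}}}{630918758413182} \approx 0.019266 - 0.042907 i$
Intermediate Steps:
$L = - \frac{1}{251078}$ ($L = \frac{1}{-251078} = - \frac{1}{251078} \approx -3.9828 \cdot 10^{-6}$)
$J = - \frac{220}{150083} - \frac{i \sqrt{110341}}{200916}$ ($J = \frac{\sqrt{-9868 - 100473}}{-200916} + \frac{10 \left(-22\right) \left(-1\right)}{-150083} = \sqrt{-110341} \left(- \frac{1}{200916}\right) + \left(-220\right) \left(-1\right) \left(- \frac{1}{150083}\right) = i \sqrt{110341} \left(- \frac{1}{200916}\right) + 220 \left(- \frac{1}{150083}\right) = - \frac{i \sqrt{110341}}{200916} - \frac{220}{150083} = - \frac{220}{150083} - \frac{i \sqrt{110341}}{200916} \approx -0.0014659 - 0.0016533 i$)
$\sqrt{J + L} = \sqrt{\left(- \frac{220}{150083} - \frac{i \sqrt{110341}}{200916}\right) - \frac{1}{251078}} = \sqrt{- \frac{55387243}{37682539474} - \frac{i \sqrt{110341}}{200916}}$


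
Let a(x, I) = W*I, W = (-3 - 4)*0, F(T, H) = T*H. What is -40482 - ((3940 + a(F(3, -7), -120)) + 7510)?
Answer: -51932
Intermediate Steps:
F(T, H) = H*T
W = 0 (W = -7*0 = 0)
a(x, I) = 0 (a(x, I) = 0*I = 0)
-40482 - ((3940 + a(F(3, -7), -120)) + 7510) = -40482 - ((3940 + 0) + 7510) = -40482 - (3940 + 7510) = -40482 - 1*11450 = -40482 - 11450 = -51932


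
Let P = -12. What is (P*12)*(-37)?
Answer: 5328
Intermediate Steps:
(P*12)*(-37) = -12*12*(-37) = -144*(-37) = 5328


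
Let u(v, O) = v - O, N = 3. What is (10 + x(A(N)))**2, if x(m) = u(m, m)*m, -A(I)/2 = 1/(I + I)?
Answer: 100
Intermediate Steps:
A(I) = -1/I (A(I) = -2/(I + I) = -2*1/(2*I) = -1/I)
x(m) = 0 (x(m) = (m - m)*m = 0*m = 0)
(10 + x(A(N)))**2 = (10 + 0)**2 = 10**2 = 100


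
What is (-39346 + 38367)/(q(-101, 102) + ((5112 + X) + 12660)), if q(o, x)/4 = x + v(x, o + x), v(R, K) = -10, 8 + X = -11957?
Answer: -979/6175 ≈ -0.15854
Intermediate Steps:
X = -11965 (X = -8 - 11957 = -11965)
q(o, x) = -40 + 4*x (q(o, x) = 4*(x - 10) = 4*(-10 + x) = -40 + 4*x)
(-39346 + 38367)/(q(-101, 102) + ((5112 + X) + 12660)) = (-39346 + 38367)/((-40 + 4*102) + ((5112 - 11965) + 12660)) = -979/((-40 + 408) + (-6853 + 12660)) = -979/(368 + 5807) = -979/6175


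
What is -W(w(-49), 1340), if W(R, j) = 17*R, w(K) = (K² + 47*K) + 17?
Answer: -1955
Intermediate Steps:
w(K) = 17 + K² + 47*K
-W(w(-49), 1340) = -17*(17 + (-49)² + 47*(-49)) = -17*(17 + 2401 - 2303) = -17*115 = -1*1955 = -1955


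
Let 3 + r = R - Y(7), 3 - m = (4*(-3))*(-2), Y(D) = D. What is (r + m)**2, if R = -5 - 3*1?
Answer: 1521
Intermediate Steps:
R = -8 (R = -5 - 3 = -8)
m = -21 (m = 3 - 4*(-3)*(-2) = 3 - (-12)*(-2) = 3 - 1*24 = 3 - 24 = -21)
r = -18 (r = -3 + (-8 - 1*7) = -3 + (-8 - 7) = -3 - 15 = -18)
(r + m)**2 = (-18 - 21)**2 = (-39)**2 = 1521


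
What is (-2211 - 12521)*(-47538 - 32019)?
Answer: 1172033724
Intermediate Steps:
(-2211 - 12521)*(-47538 - 32019) = -14732*(-79557) = 1172033724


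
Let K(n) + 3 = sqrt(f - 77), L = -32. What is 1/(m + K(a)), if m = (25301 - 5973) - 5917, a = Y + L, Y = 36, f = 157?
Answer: 838/11235899 - sqrt(5)/44943596 ≈ 7.4533e-5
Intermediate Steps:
a = 4 (a = 36 - 32 = 4)
K(n) = -3 + 4*sqrt(5) (K(n) = -3 + sqrt(157 - 77) = -3 + sqrt(80) = -3 + 4*sqrt(5))
m = 13411 (m = 19328 - 5917 = 13411)
1/(m + K(a)) = 1/(13411 + (-3 + 4*sqrt(5))) = 1/(13408 + 4*sqrt(5))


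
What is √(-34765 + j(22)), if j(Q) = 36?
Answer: I*√34729 ≈ 186.36*I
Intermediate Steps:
√(-34765 + j(22)) = √(-34765 + 36) = √(-34729) = I*√34729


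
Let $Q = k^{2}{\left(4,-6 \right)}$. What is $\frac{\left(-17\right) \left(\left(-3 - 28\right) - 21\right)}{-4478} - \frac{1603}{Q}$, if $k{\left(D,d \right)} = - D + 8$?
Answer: $- \frac{3596189}{35824} \approx -100.38$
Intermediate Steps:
$k{\left(D,d \right)} = 8 - D$
$Q = 16$ ($Q = \left(8 - 4\right)^{2} = 4^{2} = 16$)
$\frac{\left(-17\right) \left(\left(-3 - 28\right) - 21\right)}{-4478} - \frac{1603}{Q} = \frac{\left(-17\right) \left(\left(-3 - 28\right) - 21\right)}{-4478} - \frac{1603}{16} = - 17 \left(-31 - 21\right) \left(- \frac{1}{4478}\right) - \frac{1603}{16} = \left(-17\right) \left(-52\right) \left(- \frac{1}{4478}\right) - \frac{1603}{16} = 884 \left(- \frac{1}{4478}\right) - \frac{1603}{16} = - \frac{442}{2239} - \frac{1603}{16} = - \frac{3596189}{35824}$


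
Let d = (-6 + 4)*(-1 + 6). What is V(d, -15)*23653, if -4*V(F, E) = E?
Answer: 354795/4 ≈ 88699.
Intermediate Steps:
d = -10 (d = -2*5 = -10)
V(F, E) = -E/4
V(d, -15)*23653 = -¼*(-15)*23653 = (15/4)*23653 = 354795/4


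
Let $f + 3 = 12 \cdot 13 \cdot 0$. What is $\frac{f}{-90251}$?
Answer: $\frac{3}{90251} \approx 3.3241 \cdot 10^{-5}$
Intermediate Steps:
$f = -3$ ($f = -3 + 12 \cdot 13 \cdot 0 = -3 + 156 \cdot 0 = -3 + 0 = -3$)
$\frac{f}{-90251} = - \frac{3}{-90251} = \left(-3\right) \left(- \frac{1}{90251}\right) = \frac{3}{90251}$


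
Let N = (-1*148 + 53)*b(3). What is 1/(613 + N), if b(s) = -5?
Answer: 1/1088 ≈ 0.00091912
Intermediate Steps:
N = 475 (N = (-1*148 + 53)*(-5) = (-148 + 53)*(-5) = -95*(-5) = 475)
1/(613 + N) = 1/(613 + 475) = 1/1088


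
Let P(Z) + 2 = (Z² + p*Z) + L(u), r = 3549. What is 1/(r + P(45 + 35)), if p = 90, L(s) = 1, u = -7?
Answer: 1/17148 ≈ 5.8316e-5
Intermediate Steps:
P(Z) = -1 + Z² + 90*Z (P(Z) = -2 + ((Z² + 90*Z) + 1) = -2 + (1 + Z² + 90*Z) = -1 + Z² + 90*Z)
1/(r + P(45 + 35)) = 1/(3549 + (-1 + (45 + 35)² + 90*(45 + 35))) = 1/(3549 + (-1 + 80² + 90*80)) = 1/(3549 + (-1 + 6400 + 7200)) = 1/(3549 + 13599) = 1/17148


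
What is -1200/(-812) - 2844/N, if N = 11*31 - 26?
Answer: -7664/1015 ≈ -7.5507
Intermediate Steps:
N = 315 (N = 341 - 26 = 315)
-1200/(-812) - 2844/N = -1200/(-812) - 2844/315 = -1200*(-1/812) - 2844*1/315 = 300/203 - 316/35 = -7664/1015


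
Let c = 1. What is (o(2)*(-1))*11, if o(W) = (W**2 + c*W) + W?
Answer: -88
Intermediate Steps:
o(W) = W**2 + 2*W (o(W) = (W**2 + 1*W) + W = (W**2 + W) + W = (W + W**2) + W = W**2 + 2*W)
(o(2)*(-1))*11 = ((2*(2 + 2))*(-1))*11 = ((2*4)*(-1))*11 = (8*(-1))*11 = -8*11 = -88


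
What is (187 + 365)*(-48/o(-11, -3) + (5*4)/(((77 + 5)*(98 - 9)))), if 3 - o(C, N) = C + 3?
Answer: -96623184/40139 ≈ -2407.2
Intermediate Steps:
o(C, N) = -C (o(C, N) = 3 - (C + 3) = 3 - (3 + C) = 3 + (-3 - C) = -C)
(187 + 365)*(-48/o(-11, -3) + (5*4)/(((77 + 5)*(98 - 9)))) = (187 + 365)*(-48/((-1*(-11))) + (5*4)/(((77 + 5)*(98 - 9)))) = 552*(-48/11 + 20/((82*89))) = 552*(-48*1/11 + 20/7298) = 552*(-48/11 + 20*(1/7298)) = 552*(-48/11 + 10/3649) = 552*(-175042/40139) = -96623184/40139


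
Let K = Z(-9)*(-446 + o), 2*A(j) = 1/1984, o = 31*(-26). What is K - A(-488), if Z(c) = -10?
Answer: 49679359/3968 ≈ 12520.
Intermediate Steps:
o = -806
A(j) = 1/3968 (A(j) = (1/2)/1984 = (1/2)*(1/1984) = 1/3968)
K = 12520 (K = -10*(-446 - 806) = -10*(-1252) = 12520)
K - A(-488) = 12520 - 1*1/3968 = 12520 - 1/3968 = 49679359/3968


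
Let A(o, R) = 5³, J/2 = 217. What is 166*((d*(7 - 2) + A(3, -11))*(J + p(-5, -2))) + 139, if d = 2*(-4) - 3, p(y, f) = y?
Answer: 4985119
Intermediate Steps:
J = 434 (J = 2*217 = 434)
A(o, R) = 125
d = -11 (d = -8 - 3 = -11)
166*((d*(7 - 2) + A(3, -11))*(J + p(-5, -2))) + 139 = 166*((-11*(7 - 2) + 125)*(434 - 5)) + 139 = 166*((-11*5 + 125)*429) + 139 = 166*((-55 + 125)*429) + 139 = 166*(70*429) + 139 = 166*30030 + 139 = 4984980 + 139 = 4985119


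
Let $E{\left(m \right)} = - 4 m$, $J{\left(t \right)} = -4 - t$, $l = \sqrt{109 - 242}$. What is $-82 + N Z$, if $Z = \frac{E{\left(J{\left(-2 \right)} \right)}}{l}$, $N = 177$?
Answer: $-82 - \frac{1416 i \sqrt{133}}{133} \approx -82.0 - 122.78 i$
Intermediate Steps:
$l = i \sqrt{133}$ ($l = \sqrt{-133} = i \sqrt{133} \approx 11.533 i$)
$Z = - \frac{8 i \sqrt{133}}{133}$ ($Z = \frac{\left(-4\right) \left(-4 - -2\right)}{i \sqrt{133}} = - 4 \left(-4 + 2\right) \left(- \frac{i \sqrt{133}}{133}\right) = \left(-4\right) \left(-2\right) \left(- \frac{i \sqrt{133}}{133}\right) = 8 \left(- \frac{i \sqrt{133}}{133}\right) = - \frac{8 i \sqrt{133}}{133} \approx - 0.69369 i$)
$-82 + N Z = -82 + 177 \left(- \frac{8 i \sqrt{133}}{133}\right) = -82 - \frac{1416 i \sqrt{133}}{133}$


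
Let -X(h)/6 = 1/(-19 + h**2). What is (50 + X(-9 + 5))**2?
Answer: 2704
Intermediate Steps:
X(h) = -6/(-19 + h**2)
(50 + X(-9 + 5))**2 = (50 - 6/(-19 + (-9 + 5)**2))**2 = (50 - 6/(-19 + (-4)**2))**2 = (50 - 6/(-19 + 16))**2 = (50 - 6/(-3))**2 = (50 - 6*(-1/3))**2 = (50 + 2)**2 = 52**2 = 2704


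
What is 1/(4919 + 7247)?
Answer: 1/12166 ≈ 8.2196e-5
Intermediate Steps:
1/(4919 + 7247) = 1/12166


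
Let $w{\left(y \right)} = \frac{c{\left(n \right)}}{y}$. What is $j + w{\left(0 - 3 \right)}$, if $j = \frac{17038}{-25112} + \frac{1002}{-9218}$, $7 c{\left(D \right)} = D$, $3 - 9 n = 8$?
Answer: $- \frac{8320471483}{10937544156} \approx -0.76073$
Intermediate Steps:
$n = - \frac{5}{9}$ ($n = \frac{1}{3} - \frac{8}{9} = - \frac{5}{9} \approx -0.55556$)
$c{\left(D \right)} = \frac{D}{7}$
$w{\left(y \right)} = - \frac{5}{63 y}$ ($w{\left(y \right)} = \frac{\frac{1}{7} \left(- \frac{5}{9}\right)}{y} = - \frac{5}{63 y}$)
$j = - \frac{45554627}{57870604}$ ($j = 17038 \left(- \frac{1}{25112}\right) + 1002 \left(- \frac{1}{9218}\right) = - \frac{8519}{12556} - \frac{501}{4609} = - \frac{45554627}{57870604} \approx -0.78718$)
$j + w{\left(0 - 3 \right)} = - \frac{45554627}{57870604} - \frac{5}{63 \left(0 - 3\right)} = - \frac{45554627}{57870604} - \frac{5}{63 \left(-3\right)} = - \frac{45554627}{57870604} - - \frac{5}{189} = - \frac{45554627}{57870604} + \frac{5}{189} = - \frac{8320471483}{10937544156}$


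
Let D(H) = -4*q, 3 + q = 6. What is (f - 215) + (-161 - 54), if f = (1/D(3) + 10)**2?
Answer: -47759/144 ≈ -331.66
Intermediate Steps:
q = 3 (q = -3 + 6 = 3)
D(H) = -12 (D(H) = -4*3 = -12)
f = 14161/144 (f = (1/(-12) + 10)**2 = (-1/12 + 10)**2 = (119/12)**2 = 14161/144 ≈ 98.340)
(f - 215) + (-161 - 54) = (14161/144 - 215) + (-161 - 54) = -16799/144 - 215 = -47759/144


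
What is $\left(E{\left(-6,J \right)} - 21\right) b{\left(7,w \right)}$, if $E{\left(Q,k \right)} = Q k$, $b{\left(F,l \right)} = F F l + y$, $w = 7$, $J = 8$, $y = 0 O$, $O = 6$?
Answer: $-23667$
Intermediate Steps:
$y = 0$ ($y = 0 \cdot 6 = 0$)
$b{\left(F,l \right)} = l F^{2}$ ($b{\left(F,l \right)} = F F l + 0 = F^{2} l + 0 = l F^{2} + 0 = l F^{2}$)
$\left(E{\left(-6,J \right)} - 21\right) b{\left(7,w \right)} = \left(\left(-6\right) 8 - 21\right) 7 \cdot 7^{2} = \left(-48 - 21\right) 7 \cdot 49 = \left(-69\right) 343 = -23667$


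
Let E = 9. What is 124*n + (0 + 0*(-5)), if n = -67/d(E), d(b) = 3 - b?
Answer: 4154/3 ≈ 1384.7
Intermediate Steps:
n = 67/6 (n = -67/(3 - 1*9) = -67/(3 - 9) = -67/(-6) = -67*(-⅙) = 67/6 ≈ 11.167)
124*n + (0 + 0*(-5)) = 124*(67/6) + (0 + 0*(-5)) = 4154/3 + (0 + 0) = 4154/3 + 0 = 4154/3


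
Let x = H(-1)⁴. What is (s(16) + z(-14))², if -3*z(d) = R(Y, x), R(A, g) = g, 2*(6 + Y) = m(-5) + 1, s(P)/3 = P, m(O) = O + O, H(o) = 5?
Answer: 231361/9 ≈ 25707.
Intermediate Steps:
m(O) = 2*O
x = 625 (x = 5⁴ = 625)
s(P) = 3*P
Y = -21/2 (Y = -6 + (2*(-5) + 1)/2 = -6 + (-10 + 1)/2 = -6 + (½)*(-9) = -6 - 9/2 = -21/2 ≈ -10.500)
z(d) = -625/3 (z(d) = -⅓*625 = -625/3)
(s(16) + z(-14))² = (3*16 - 625/3)² = (48 - 625/3)² = (-481/3)² = 231361/9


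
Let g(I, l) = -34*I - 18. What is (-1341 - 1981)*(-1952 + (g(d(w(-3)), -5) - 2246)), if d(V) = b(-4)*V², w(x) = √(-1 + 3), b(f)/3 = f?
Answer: 11294800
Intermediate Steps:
b(f) = 3*f
w(x) = √2
d(V) = -12*V² (d(V) = (3*(-4))*V² = -12*V²)
g(I, l) = -18 - 34*I
(-1341 - 1981)*(-1952 + (g(d(w(-3)), -5) - 2246)) = (-1341 - 1981)*(-1952 + ((-18 - (-408)*(√2)²) - 2246)) = -3322*(-1952 + ((-18 - (-408)*2) - 2246)) = -3322*(-1952 + ((-18 - 34*(-24)) - 2246)) = -3322*(-1952 + ((-18 + 816) - 2246)) = -3322*(-1952 + (798 - 2246)) = -3322*(-1952 - 1448) = -3322*(-3400) = 11294800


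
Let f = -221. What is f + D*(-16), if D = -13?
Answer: -13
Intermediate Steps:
f + D*(-16) = -221 - 13*(-16) = -221 + 208 = -13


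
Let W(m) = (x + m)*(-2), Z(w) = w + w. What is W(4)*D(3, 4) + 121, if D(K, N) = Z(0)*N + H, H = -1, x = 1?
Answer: 131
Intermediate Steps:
Z(w) = 2*w
W(m) = -2 - 2*m (W(m) = (1 + m)*(-2) = -2 - 2*m)
D(K, N) = -1 (D(K, N) = (2*0)*N - 1 = 0*N - 1 = 0 - 1 = -1)
W(4)*D(3, 4) + 121 = (-2 - 2*4)*(-1) + 121 = (-2 - 8)*(-1) + 121 = -10*(-1) + 121 = 10 + 121 = 131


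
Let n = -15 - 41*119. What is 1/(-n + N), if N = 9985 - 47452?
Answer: -1/32573 ≈ -3.0700e-5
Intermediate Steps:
n = -4894 (n = -15 - 4879 = -4894)
N = -37467
1/(-n + N) = 1/(-1*(-4894) - 37467) = 1/(4894 - 37467) = 1/(-32573) = -1/32573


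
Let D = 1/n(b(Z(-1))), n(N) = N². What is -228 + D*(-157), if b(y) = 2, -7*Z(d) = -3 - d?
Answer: -1069/4 ≈ -267.25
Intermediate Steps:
Z(d) = 3/7 + d/7 (Z(d) = -(-3 - d)/7 = 3/7 + d/7)
D = ¼ (D = 1/(2²) = 1/4 = ¼ ≈ 0.25000)
-228 + D*(-157) = -228 + (¼)*(-157) = -228 - 157/4 = -1069/4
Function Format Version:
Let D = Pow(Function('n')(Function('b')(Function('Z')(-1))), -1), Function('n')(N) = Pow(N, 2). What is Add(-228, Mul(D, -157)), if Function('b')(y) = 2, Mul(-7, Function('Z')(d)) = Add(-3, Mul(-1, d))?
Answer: Rational(-1069, 4) ≈ -267.25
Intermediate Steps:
Function('Z')(d) = Add(Rational(3, 7), Mul(Rational(1, 7), d)) (Function('Z')(d) = Mul(Rational(-1, 7), Add(-3, Mul(-1, d))) = Add(Rational(3, 7), Mul(Rational(1, 7), d)))
D = Rational(1, 4) (D = Pow(Pow(2, 2), -1) = Pow(4, -1) = Rational(1, 4) ≈ 0.25000)
Add(-228, Mul(D, -157)) = Add(-228, Mul(Rational(1, 4), -157)) = Add(-228, Rational(-157, 4)) = Rational(-1069, 4)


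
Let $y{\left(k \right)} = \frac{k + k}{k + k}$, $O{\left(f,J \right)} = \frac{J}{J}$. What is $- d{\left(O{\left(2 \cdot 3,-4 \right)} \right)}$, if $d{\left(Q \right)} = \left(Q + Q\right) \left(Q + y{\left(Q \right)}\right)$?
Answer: $-4$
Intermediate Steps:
$O{\left(f,J \right)} = 1$
$y{\left(k \right)} = 1$ ($y{\left(k \right)} = \frac{2 k}{2 k} = 2 k \frac{1}{2 k} = 1$)
$d{\left(Q \right)} = 2 Q \left(1 + Q\right)$ ($d{\left(Q \right)} = \left(Q + Q\right) \left(Q + 1\right) = 2 Q \left(1 + Q\right)$)
$- d{\left(O{\left(2 \cdot 3,-4 \right)} \right)} = - 2 \cdot 1 \left(1 + 1\right) = - 2 \cdot 1 \cdot 2 = \left(-1\right) 4 = -4$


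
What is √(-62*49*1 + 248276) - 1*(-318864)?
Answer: 318864 + √245238 ≈ 3.1936e+5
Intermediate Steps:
√(-62*49*1 + 248276) - 1*(-318864) = √(-3038*1 + 248276) + 318864 = √(-3038 + 248276) + 318864 = √245238 + 318864 = 318864 + √245238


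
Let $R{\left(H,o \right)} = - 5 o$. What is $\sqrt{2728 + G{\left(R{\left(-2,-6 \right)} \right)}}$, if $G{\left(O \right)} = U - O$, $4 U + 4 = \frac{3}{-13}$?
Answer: $\frac{\sqrt{1823133}}{26} \approx 51.932$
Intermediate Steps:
$U = - \frac{55}{52}$ ($U = -1 + \frac{3 \frac{1}{-13}}{4} = -1 + \frac{3 \left(- \frac{1}{13}\right)}{4} = -1 + \frac{1}{4} \left(- \frac{3}{13}\right) = -1 - \frac{3}{52} = - \frac{55}{52} \approx -1.0577$)
$G{\left(O \right)} = - \frac{55}{52} - O$
$\sqrt{2728 + G{\left(R{\left(-2,-6 \right)} \right)}} = \sqrt{2728 - \left(\frac{55}{52} - -30\right)} = \sqrt{2728 - \frac{1615}{52}} = \sqrt{\frac{140241}{52}} = \frac{\sqrt{1823133}}{26}$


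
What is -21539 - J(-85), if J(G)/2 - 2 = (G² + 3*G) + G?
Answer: -35313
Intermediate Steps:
J(G) = 4 + 2*G² + 8*G (J(G) = 4 + 2*((G² + 3*G) + G) = 4 + 2*(G² + 4*G) = 4 + (2*G² + 8*G) = 4 + 2*G² + 8*G)
-21539 - J(-85) = -21539 - (4 + 2*(-85)² + 8*(-85)) = -21539 - (4 + 2*7225 - 680) = -21539 - (4 + 14450 - 680) = -21539 - 1*13774 = -21539 - 13774 = -35313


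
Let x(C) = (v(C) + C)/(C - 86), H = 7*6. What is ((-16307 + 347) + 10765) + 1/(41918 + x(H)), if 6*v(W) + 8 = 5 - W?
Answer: -19162874337/3688715 ≈ -5195.0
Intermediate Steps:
v(W) = -½ - W/6 (v(W) = -4/3 + (5 - W)/6 = -4/3 + (⅚ - W/6) = -½ - W/6)
H = 42
x(C) = (-½ + 5*C/6)/(-86 + C) (x(C) = ((-½ - C/6) + C)/(C - 86) = (-½ + 5*C/6)/(-86 + C))
((-16307 + 347) + 10765) + 1/(41918 + x(H)) = ((-16307 + 347) + 10765) + 1/(41918 + (-3 + 5*42)/(6*(-86 + 42))) = (-15960 + 10765) + 1/(41918 + (⅙)*(-3 + 210)/(-44)) = -5195 + 1/(41918 + (⅙)*(-1/44)*207) = -5195 + 1/(41918 - 69/88) = -5195 + 1/(3688715/88) = -5195 + 88/3688715 = -19162874337/3688715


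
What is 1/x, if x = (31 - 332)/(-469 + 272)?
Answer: 197/301 ≈ 0.65448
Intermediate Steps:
x = 301/197 (x = -301/(-197) = -301*(-1/197) = 301/197 ≈ 1.5279)
1/x = 1/(301/197) = 197/301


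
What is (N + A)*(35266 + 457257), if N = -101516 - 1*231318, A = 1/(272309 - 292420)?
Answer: -3296764056552725/20111 ≈ -1.6393e+11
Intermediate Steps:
A = -1/20111 (A = 1/(-20111) = -1/20111 ≈ -4.9724e-5)
N = -332834 (N = -101516 - 231318 = -332834)
(N + A)*(35266 + 457257) = (-332834 - 1/20111)*(35266 + 457257) = -6693624575/20111*492523 = -3296764056552725/20111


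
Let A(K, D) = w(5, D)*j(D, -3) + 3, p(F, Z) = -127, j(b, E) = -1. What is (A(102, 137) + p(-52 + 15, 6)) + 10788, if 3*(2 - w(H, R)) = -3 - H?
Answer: 31978/3 ≈ 10659.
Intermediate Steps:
w(H, R) = 3 + H/3 (w(H, R) = 2 - (-3 - H)/3 = 2 + (1 + H/3) = 3 + H/3)
A(K, D) = -5/3 (A(K, D) = (3 + (1/3)*5)*(-1) + 3 = (3 + 5/3)*(-1) + 3 = (14/3)*(-1) + 3 = -14/3 + 3 = -5/3)
(A(102, 137) + p(-52 + 15, 6)) + 10788 = (-5/3 - 127) + 10788 = -386/3 + 10788 = 31978/3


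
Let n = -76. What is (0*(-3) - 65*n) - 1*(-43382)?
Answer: 48322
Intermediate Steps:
(0*(-3) - 65*n) - 1*(-43382) = (0*(-3) - 65*(-76)) - 1*(-43382) = (0 + 4940) + 43382 = 4940 + 43382 = 48322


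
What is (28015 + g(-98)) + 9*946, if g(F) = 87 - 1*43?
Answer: 36573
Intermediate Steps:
g(F) = 44 (g(F) = 87 - 43 = 44)
(28015 + g(-98)) + 9*946 = (28015 + 44) + 9*946 = 28059 + 8514 = 36573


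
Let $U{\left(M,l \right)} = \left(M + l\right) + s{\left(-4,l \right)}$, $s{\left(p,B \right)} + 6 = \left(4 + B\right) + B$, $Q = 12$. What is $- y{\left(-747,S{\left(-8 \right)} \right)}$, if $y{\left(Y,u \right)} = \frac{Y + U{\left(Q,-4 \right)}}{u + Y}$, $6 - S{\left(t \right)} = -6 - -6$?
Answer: $- \frac{749}{741} \approx -1.0108$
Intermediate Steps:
$s{\left(p,B \right)} = -2 + 2 B$ ($s{\left(p,B \right)} = -6 + \left(\left(4 + B\right) + B\right) = -6 + \left(4 + 2 B\right) = -2 + 2 B$)
$U{\left(M,l \right)} = -2 + M + 3 l$ ($U{\left(M,l \right)} = \left(M + l\right) + \left(-2 + 2 l\right) = -2 + M + 3 l$)
$S{\left(t \right)} = 6$ ($S{\left(t \right)} = 6 - \left(-6 - -6\right) = 6 - \left(-6 + 6\right) = 6 - 0 = 6 + 0 = 6$)
$y{\left(Y,u \right)} = \frac{-2 + Y}{Y + u}$ ($y{\left(Y,u \right)} = \frac{Y + \left(-2 + 12 + 3 \left(-4\right)\right)}{u + Y} = \frac{Y - 2}{Y + u} = \frac{-2 + Y}{Y + u}$)
$- y{\left(-747,S{\left(-8 \right)} \right)} = - \frac{-2 - 747}{-747 + 6} = - \frac{-749}{-741} = - \frac{\left(-1\right) \left(-749\right)}{741} = \left(-1\right) \frac{749}{741} = - \frac{749}{741}$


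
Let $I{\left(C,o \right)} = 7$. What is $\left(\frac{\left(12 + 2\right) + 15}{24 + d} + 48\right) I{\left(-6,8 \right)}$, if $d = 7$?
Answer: $\frac{10619}{31} \approx 342.55$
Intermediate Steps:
$\left(\frac{\left(12 + 2\right) + 15}{24 + d} + 48\right) I{\left(-6,8 \right)} = \left(\frac{\left(12 + 2\right) + 15}{24 + 7} + 48\right) 7 = \left(\frac{14 + 15}{31} + 48\right) 7 = \left(29 \cdot \frac{1}{31} + 48\right) 7 = \left(\frac{29}{31} + 48\right) 7 = \frac{1517}{31} \cdot 7 = \frac{10619}{31}$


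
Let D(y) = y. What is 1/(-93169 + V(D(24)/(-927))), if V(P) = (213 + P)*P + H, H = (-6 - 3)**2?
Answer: -95481/8888661800 ≈ -1.0742e-5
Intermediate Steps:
H = 81 (H = (-9)**2 = 81)
V(P) = 81 + P*(213 + P) (V(P) = (213 + P)*P + 81 = P*(213 + P) + 81 = 81 + P*(213 + P))
1/(-93169 + V(D(24)/(-927))) = 1/(-93169 + (81 + (24/(-927))**2 + 213*(24/(-927)))) = 1/(-93169 + (81 + (24*(-1/927))**2 + 213*(24*(-1/927)))) = 1/(-93169 + (81 + (-8/309)**2 + 213*(-8/309))) = 1/(-93169 + (81 + 64/95481 - 568/103)) = 1/(-93169 + 7207489/95481) = 1/(-8888661800/95481) = -95481/8888661800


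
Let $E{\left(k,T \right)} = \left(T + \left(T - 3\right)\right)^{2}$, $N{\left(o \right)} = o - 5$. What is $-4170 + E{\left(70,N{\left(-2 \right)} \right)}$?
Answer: $-3881$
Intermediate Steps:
$N{\left(o \right)} = -5 + o$
$E{\left(k,T \right)} = \left(-3 + 2 T\right)^{2}$ ($E{\left(k,T \right)} = \left(T + \left(T - 3\right)\right)^{2} = \left(T + \left(-3 + T\right)\right)^{2} = \left(-3 + 2 T\right)^{2}$)
$-4170 + E{\left(70,N{\left(-2 \right)} \right)} = -4170 + \left(-3 + 2 \left(-5 - 2\right)\right)^{2} = -4170 + \left(-3 + 2 \left(-7\right)\right)^{2} = -4170 + \left(-3 - 14\right)^{2} = -4170 + \left(-17\right)^{2} = -4170 + 289 = -3881$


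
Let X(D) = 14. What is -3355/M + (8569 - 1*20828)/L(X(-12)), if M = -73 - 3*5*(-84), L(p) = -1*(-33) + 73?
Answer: -14907063/125822 ≈ -118.48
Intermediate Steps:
L(p) = 106 (L(p) = 33 + 73 = 106)
M = 1187 (M = -73 - 15*(-84) = -73 + 1260 = 1187)
-3355/M + (8569 - 1*20828)/L(X(-12)) = -3355/1187 + (8569 - 1*20828)/106 = -3355*1/1187 + (8569 - 20828)*(1/106) = -3355/1187 - 12259*1/106 = -3355/1187 - 12259/106 = -14907063/125822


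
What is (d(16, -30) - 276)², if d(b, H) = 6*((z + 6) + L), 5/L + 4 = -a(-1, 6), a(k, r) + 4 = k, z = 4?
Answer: 34596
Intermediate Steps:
a(k, r) = -4 + k
L = 5 (L = 5/(-4 - (-4 - 1)) = 5/(-4 - 1*(-5)) = 5/(-4 + 5) = 5/1 = 5*1 = 5)
d(b, H) = 90 (d(b, H) = 6*((4 + 6) + 5) = 6*(10 + 5) = 6*15 = 90)
(d(16, -30) - 276)² = (90 - 276)² = (-186)² = 34596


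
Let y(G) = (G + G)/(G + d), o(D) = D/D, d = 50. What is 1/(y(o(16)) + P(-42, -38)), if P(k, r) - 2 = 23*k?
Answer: -51/49162 ≈ -0.0010374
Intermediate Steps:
o(D) = 1
P(k, r) = 2 + 23*k
y(G) = 2*G/(50 + G) (y(G) = (G + G)/(G + 50) = (2*G)/(50 + G) = 2*G/(50 + G))
1/(y(o(16)) + P(-42, -38)) = 1/(2*1/(50 + 1) + (2 + 23*(-42))) = 1/(2*1/51 + (2 - 966)) = 1/(2*1*(1/51) - 964) = 1/(2/51 - 964) = 1/(-49162/51) = -51/49162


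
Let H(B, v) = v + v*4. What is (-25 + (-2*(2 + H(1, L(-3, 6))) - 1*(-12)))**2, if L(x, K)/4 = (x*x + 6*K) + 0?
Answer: 3301489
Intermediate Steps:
L(x, K) = 4*x**2 + 24*K (L(x, K) = 4*((x*x + 6*K) + 0) = 4*((x**2 + 6*K) + 0) = 4*(x**2 + 6*K) = 4*x**2 + 24*K)
H(B, v) = 5*v (H(B, v) = v + 4*v = 5*v)
(-25 + (-2*(2 + H(1, L(-3, 6))) - 1*(-12)))**2 = (-25 + (-2*(2 + 5*(4*(-3)**2 + 24*6)) - 1*(-12)))**2 = (-25 + (-2*(2 + 5*(4*9 + 144)) + 12))**2 = (-25 + (-2*(2 + 5*(36 + 144)) + 12))**2 = (-25 + (-2*(2 + 5*180) + 12))**2 = (-25 + (-2*(2 + 900) + 12))**2 = (-25 + (-2*902 + 12))**2 = (-25 + (-1804 + 12))**2 = (-25 - 1792)**2 = (-1817)**2 = 3301489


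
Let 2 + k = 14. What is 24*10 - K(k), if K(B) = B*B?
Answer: 96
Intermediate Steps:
k = 12 (k = -2 + 14 = 12)
K(B) = B²
24*10 - K(k) = 24*10 - 1*12² = 240 - 1*144 = 240 - 144 = 96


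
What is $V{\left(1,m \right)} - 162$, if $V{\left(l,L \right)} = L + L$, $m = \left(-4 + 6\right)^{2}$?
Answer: $-154$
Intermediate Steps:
$m = 4$ ($m = 2^{2} = 4$)
$V{\left(l,L \right)} = 2 L$
$V{\left(1,m \right)} - 162 = 2 \cdot 4 - 162 = 8 - 162 = -154$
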